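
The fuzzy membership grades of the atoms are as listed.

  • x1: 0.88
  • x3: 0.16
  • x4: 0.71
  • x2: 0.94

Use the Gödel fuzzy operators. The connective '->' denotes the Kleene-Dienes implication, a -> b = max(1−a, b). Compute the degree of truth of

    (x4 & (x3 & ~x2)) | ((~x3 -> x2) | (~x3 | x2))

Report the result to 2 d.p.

~x2 = 1 − 0.94 = 0.06
x3 & ~x2 = min(a, b) on (0.16, 0.06) = 0.06
x4 & (x3 & ~x2) = min(a, b) on (0.71, 0.06) = 0.06
~x3 = 1 − 0.16 = 0.84
~x3 -> x2  [Kleene-Dienes: max(1−a, b)] with a=0.84, b=0.94 → 0.94
~x3 = 1 − 0.16 = 0.84
~x3 | x2 = max(a, b) on (0.84, 0.94) = 0.94
(~x3 -> x2) | (~x3 | x2) = max(a, b) on (0.94, 0.94) = 0.94
(x4 & (x3 & ~x2)) | ((~x3 -> x2) | (~x3 | x2)) = max(a, b) on (0.06, 0.94) = 0.94

0.94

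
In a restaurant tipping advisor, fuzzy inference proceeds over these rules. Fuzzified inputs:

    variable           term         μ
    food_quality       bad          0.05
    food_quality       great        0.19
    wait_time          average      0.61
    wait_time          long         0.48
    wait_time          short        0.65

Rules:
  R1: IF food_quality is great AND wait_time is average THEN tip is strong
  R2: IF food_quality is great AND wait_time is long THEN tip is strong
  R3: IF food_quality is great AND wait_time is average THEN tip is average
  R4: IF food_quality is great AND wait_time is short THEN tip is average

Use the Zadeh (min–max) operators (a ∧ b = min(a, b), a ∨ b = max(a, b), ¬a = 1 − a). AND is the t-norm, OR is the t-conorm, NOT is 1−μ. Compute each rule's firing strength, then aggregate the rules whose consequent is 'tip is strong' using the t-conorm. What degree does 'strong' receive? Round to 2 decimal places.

0.19

R1: great=0.19, average=0.61; AND[min(a, b)] → w = 0.19
R2: great=0.19, long=0.48; AND[min(a, b)] → w = 0.19
R3: great=0.19, average=0.61; AND[min(a, b)] → w = 0.19
R4: great=0.19, short=0.65; AND[min(a, b)] → w = 0.19
Rules with consequent 'strong': {R1, R2} → strengths 0.19, 0.19
Aggregate via t-conorm [max(a, b)]: 0.19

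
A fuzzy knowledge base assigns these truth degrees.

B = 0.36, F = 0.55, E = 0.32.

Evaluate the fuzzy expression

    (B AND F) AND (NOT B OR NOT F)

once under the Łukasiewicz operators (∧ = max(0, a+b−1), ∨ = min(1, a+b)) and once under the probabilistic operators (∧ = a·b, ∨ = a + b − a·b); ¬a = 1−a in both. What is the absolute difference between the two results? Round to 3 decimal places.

Under Łukasiewicz:
  B AND F = max(0, a+b−1) on (0.36, 0.55) = 0.00
  NOT B = 1 − 0.36 = 0.64
  NOT F = 1 − 0.55 = 0.45
  NOT B OR NOT F = min(1, a+b) on (0.64, 0.45) = 1.00
  (B AND F) AND (NOT B OR NOT F) = max(0, a+b−1) on (0.00, 1.00) = 0.00
  → value = 0.0000
Under probabilistic:
  B AND F = a·b on (0.3600, 0.5500) = 0.1980
  NOT B = 1 − 0.3600 = 0.6400
  NOT F = 1 − 0.5500 = 0.4500
  NOT B OR NOT F = a + b − a·b on (0.6400, 0.4500) = 0.8020
  (B AND F) AND (NOT B OR NOT F) = a·b on (0.1980, 0.8020) = 0.1588
  → value = 0.1588
|0.0000 − 0.1588| = 0.159

0.159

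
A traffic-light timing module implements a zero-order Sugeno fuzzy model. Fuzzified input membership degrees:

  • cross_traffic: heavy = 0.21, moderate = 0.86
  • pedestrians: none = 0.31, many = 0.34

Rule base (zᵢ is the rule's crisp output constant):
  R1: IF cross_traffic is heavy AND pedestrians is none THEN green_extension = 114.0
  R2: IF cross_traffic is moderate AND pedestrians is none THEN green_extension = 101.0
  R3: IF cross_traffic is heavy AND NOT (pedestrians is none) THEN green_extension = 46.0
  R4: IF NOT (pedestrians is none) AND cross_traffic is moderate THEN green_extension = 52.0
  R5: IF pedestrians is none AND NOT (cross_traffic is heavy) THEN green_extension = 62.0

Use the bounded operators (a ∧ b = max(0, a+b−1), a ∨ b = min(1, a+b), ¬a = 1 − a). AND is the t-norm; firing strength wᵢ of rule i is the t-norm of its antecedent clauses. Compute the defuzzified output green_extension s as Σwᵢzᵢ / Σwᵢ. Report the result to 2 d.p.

63.38

R1 (z=114.0): heavy=0.21, none=0.31; AND[max(0, a+b−1)] → w = 0.00
R2 (z=101.0): moderate=0.86, none=0.31; AND[max(0, a+b−1)] → w = 0.17
R3 (z=46.0): heavy=0.21, ¬none=1−0.31=0.69; AND[max(0, a+b−1)] → w = 0.00
R4 (z=52.0): ¬none=1−0.31=0.69, moderate=0.86; AND[max(0, a+b−1)] → w = 0.55
R5 (z=62.0): none=0.31, ¬heavy=1−0.21=0.79; AND[max(0, a+b−1)] → w = 0.10
Weighted average = (0.00·114.0 + 0.17·101.0 + 0.00·46.0 + 0.55·52.0 + 0.10·62.0) / (0.00 + 0.17 + 0.00 + 0.55 + 0.10)
  = 51.9700 / 0.8200 = 63.38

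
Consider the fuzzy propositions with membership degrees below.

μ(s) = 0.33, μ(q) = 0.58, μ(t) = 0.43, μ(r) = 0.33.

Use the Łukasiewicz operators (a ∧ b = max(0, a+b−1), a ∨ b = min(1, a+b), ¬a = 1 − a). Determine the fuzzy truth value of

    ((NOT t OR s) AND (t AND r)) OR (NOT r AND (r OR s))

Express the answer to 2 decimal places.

NOT t = 1 − 0.43 = 0.57
NOT t OR s = min(1, a+b) on (0.57, 0.33) = 0.90
t AND r = max(0, a+b−1) on (0.43, 0.33) = 0.00
(NOT t OR s) AND (t AND r) = max(0, a+b−1) on (0.90, 0.00) = 0.00
NOT r = 1 − 0.33 = 0.67
r OR s = min(1, a+b) on (0.33, 0.33) = 0.66
NOT r AND (r OR s) = max(0, a+b−1) on (0.67, 0.66) = 0.33
((NOT t OR s) AND (t AND r)) OR (NOT r AND (r OR s)) = min(1, a+b) on (0.00, 0.33) = 0.33

0.33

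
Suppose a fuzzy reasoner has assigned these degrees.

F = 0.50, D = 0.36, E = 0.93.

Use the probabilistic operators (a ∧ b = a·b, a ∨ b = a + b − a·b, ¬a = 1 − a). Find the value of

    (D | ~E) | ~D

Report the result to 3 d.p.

~E = 1 − 0.9300 = 0.0700
D | ~E = a + b − a·b on (0.3600, 0.0700) = 0.4048
~D = 1 − 0.3600 = 0.6400
(D | ~E) | ~D = a + b − a·b on (0.4048, 0.6400) = 0.7857

0.786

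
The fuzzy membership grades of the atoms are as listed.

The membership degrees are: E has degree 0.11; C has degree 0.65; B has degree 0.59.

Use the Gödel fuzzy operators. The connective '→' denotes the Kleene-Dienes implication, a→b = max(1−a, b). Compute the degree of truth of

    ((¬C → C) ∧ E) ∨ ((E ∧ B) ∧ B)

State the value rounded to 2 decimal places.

¬C = 1 − 0.65 = 0.35
¬C → C  [Kleene-Dienes: max(1−a, b)] with a=0.35, b=0.65 → 0.65
(¬C → C) ∧ E = min(a, b) on (0.65, 0.11) = 0.11
E ∧ B = min(a, b) on (0.11, 0.59) = 0.11
(E ∧ B) ∧ B = min(a, b) on (0.11, 0.59) = 0.11
((¬C → C) ∧ E) ∨ ((E ∧ B) ∧ B) = max(a, b) on (0.11, 0.11) = 0.11

0.11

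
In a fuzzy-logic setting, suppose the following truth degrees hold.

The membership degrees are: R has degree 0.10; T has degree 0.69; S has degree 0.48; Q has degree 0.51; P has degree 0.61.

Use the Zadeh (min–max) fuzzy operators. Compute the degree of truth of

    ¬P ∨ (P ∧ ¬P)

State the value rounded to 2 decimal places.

0.39

¬P = 1 − 0.61 = 0.39
¬P = 1 − 0.61 = 0.39
P ∧ ¬P = min(a, b) on (0.61, 0.39) = 0.39
¬P ∨ (P ∧ ¬P) = max(a, b) on (0.39, 0.39) = 0.39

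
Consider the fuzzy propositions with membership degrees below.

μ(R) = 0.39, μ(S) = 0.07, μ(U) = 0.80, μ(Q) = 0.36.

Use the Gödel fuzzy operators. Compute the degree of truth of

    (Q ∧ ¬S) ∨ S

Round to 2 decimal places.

¬S = 1 − 0.07 = 0.93
Q ∧ ¬S = min(a, b) on (0.36, 0.93) = 0.36
(Q ∧ ¬S) ∨ S = max(a, b) on (0.36, 0.07) = 0.36

0.36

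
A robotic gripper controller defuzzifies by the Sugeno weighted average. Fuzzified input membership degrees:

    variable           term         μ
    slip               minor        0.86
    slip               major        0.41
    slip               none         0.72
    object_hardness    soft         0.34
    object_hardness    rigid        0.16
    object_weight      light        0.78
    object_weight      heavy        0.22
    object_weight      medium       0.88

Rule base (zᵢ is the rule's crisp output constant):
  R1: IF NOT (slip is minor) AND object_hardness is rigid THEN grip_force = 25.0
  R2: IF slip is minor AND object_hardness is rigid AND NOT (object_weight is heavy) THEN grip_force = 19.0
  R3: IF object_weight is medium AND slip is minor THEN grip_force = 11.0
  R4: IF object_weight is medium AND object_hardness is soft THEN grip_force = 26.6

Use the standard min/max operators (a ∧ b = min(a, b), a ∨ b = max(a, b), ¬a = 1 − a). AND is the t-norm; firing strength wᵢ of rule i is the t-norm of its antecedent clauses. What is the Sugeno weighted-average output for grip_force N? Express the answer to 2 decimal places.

R1 (z=25.0): ¬minor=1−0.86=0.14, rigid=0.16; AND[min(a, b)] → w = 0.14
R2 (z=19.0): minor=0.86, rigid=0.16, ¬heavy=1−0.22=0.78; AND[min(a, b)] → w = 0.16
R3 (z=11.0): medium=0.88, minor=0.86; AND[min(a, b)] → w = 0.86
R4 (z=26.6): medium=0.88, soft=0.34; AND[min(a, b)] → w = 0.34
Weighted average = (0.14·25.0 + 0.16·19.0 + 0.86·11.0 + 0.34·26.6) / (0.14 + 0.16 + 0.86 + 0.34)
  = 25.0440 / 1.5000 = 16.70

16.70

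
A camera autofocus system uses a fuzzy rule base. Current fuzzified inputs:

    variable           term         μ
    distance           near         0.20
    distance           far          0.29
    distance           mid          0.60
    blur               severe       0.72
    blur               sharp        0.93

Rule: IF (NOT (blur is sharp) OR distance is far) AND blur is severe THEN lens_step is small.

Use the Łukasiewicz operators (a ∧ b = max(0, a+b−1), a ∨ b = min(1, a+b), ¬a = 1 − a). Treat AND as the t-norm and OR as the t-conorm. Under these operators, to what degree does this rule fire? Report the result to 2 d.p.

firing strength: (¬sharp=1−0.93=0.07 OR far=0.29) = 0.36; AND[max(0, a+b−1)] with severe=0.72 → w = 0.08

0.08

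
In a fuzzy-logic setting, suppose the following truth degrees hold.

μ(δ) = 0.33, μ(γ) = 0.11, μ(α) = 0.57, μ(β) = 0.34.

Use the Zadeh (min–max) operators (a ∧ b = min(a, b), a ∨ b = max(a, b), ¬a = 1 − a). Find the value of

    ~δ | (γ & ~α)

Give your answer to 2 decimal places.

0.67

~δ = 1 − 0.33 = 0.67
~α = 1 − 0.57 = 0.43
γ & ~α = min(a, b) on (0.11, 0.43) = 0.11
~δ | (γ & ~α) = max(a, b) on (0.67, 0.11) = 0.67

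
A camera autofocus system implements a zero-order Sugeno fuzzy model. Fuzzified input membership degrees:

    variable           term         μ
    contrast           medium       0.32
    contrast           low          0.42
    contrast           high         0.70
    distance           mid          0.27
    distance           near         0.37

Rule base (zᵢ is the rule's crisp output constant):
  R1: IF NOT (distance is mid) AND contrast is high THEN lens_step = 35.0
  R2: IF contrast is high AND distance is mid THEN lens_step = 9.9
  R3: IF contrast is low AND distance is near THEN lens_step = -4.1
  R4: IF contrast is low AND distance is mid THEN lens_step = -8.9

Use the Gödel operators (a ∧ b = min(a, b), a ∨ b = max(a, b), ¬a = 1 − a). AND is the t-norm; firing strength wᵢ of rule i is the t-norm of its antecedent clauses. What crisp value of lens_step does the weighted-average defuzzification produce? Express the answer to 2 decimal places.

14.44

R1 (z=35.0): ¬mid=1−0.27=0.73, high=0.70; AND[min(a, b)] → w = 0.70
R2 (z=9.9): high=0.70, mid=0.27; AND[min(a, b)] → w = 0.27
R3 (z=-4.1): low=0.42, near=0.37; AND[min(a, b)] → w = 0.37
R4 (z=-8.9): low=0.42, mid=0.27; AND[min(a, b)] → w = 0.27
Weighted average = (0.70·35.0 + 0.27·9.9 + 0.37·-4.1 + 0.27·-8.9) / (0.70 + 0.27 + 0.37 + 0.27)
  = 23.2530 / 1.6100 = 14.44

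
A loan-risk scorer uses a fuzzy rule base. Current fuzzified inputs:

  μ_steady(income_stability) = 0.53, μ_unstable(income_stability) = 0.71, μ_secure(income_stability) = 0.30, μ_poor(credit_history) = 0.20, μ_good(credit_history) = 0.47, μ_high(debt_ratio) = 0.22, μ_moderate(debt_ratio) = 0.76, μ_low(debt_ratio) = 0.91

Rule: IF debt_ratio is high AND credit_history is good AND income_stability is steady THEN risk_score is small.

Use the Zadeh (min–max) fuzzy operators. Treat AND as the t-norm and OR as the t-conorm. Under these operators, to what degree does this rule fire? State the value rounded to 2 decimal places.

firing strength: high=0.22, good=0.47, steady=0.53; AND[min(a, b)] → w = 0.22

0.22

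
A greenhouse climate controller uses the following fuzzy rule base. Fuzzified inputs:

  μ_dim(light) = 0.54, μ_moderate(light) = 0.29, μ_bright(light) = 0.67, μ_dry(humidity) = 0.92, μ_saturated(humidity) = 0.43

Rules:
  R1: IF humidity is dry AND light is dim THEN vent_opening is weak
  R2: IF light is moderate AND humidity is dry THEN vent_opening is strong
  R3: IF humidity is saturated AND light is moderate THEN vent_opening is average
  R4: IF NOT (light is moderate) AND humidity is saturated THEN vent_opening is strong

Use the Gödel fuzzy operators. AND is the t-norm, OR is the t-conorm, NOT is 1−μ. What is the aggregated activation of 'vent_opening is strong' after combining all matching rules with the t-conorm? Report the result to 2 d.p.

0.43

R1: dry=0.92, dim=0.54; AND[min(a, b)] → w = 0.54
R2: moderate=0.29, dry=0.92; AND[min(a, b)] → w = 0.29
R3: saturated=0.43, moderate=0.29; AND[min(a, b)] → w = 0.29
R4: ¬moderate=1−0.29=0.71, saturated=0.43; AND[min(a, b)] → w = 0.43
Rules with consequent 'strong': {R2, R4} → strengths 0.29, 0.43
Aggregate via t-conorm [max(a, b)]: 0.43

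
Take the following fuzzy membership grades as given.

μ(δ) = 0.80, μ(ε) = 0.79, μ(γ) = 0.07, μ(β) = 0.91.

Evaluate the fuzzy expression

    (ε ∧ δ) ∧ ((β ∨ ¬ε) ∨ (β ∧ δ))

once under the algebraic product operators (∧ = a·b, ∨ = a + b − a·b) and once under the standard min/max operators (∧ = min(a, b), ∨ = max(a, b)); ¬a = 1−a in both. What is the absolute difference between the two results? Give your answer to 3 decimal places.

Under algebraic product:
  ε ∧ δ = a·b on (0.7900, 0.8000) = 0.6320
  ¬ε = 1 − 0.7900 = 0.2100
  β ∨ ¬ε = a + b − a·b on (0.9100, 0.2100) = 0.9289
  β ∧ δ = a·b on (0.9100, 0.8000) = 0.7280
  (β ∨ ¬ε) ∨ (β ∧ δ) = a + b − a·b on (0.9289, 0.7280) = 0.9807
  (ε ∧ δ) ∧ ((β ∨ ¬ε) ∨ (β ∧ δ)) = a·b on (0.6320, 0.9807) = 0.6198
  → value = 0.6198
Under standard min/max:
  ε ∧ δ = min(a, b) on (0.79, 0.80) = 0.79
  ¬ε = 1 − 0.79 = 0.21
  β ∨ ¬ε = max(a, b) on (0.91, 0.21) = 0.91
  β ∧ δ = min(a, b) on (0.91, 0.80) = 0.80
  (β ∨ ¬ε) ∨ (β ∧ δ) = max(a, b) on (0.91, 0.80) = 0.91
  (ε ∧ δ) ∧ ((β ∨ ¬ε) ∨ (β ∧ δ)) = min(a, b) on (0.79, 0.91) = 0.79
  → value = 0.7900
|0.6198 − 0.7900| = 0.170

0.170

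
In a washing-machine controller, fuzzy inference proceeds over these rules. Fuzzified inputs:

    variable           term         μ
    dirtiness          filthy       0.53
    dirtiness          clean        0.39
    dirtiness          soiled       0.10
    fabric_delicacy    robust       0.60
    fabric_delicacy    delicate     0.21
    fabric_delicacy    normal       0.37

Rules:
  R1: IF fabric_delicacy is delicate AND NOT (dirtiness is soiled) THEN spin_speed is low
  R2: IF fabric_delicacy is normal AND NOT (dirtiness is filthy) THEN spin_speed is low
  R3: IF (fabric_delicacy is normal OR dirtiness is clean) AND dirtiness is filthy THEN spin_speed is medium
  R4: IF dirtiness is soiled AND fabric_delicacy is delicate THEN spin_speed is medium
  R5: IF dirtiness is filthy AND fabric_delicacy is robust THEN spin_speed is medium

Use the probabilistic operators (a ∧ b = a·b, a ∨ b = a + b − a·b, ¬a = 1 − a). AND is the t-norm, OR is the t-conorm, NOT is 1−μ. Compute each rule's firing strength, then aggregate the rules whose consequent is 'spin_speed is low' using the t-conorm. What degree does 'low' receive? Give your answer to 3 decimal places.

R1: delicate=0.21, ¬soiled=1−0.10=0.90; AND[a·b] → w = 0.1890
R2: normal=0.37, ¬filthy=1−0.53=0.47; AND[a·b] → w = 0.1739
R3: (normal=0.37 OR clean=0.39) = 0.6157; AND[a·b] with filthy=0.53 → w = 0.3263
R4: soiled=0.10, delicate=0.21; AND[a·b] → w = 0.0210
R5: filthy=0.53, robust=0.60; AND[a·b] → w = 0.3180
Rules with consequent 'low': {R1, R2} → strengths 0.1890, 0.1739
Aggregate via t-conorm [a + b − a·b]: 0.3300

0.330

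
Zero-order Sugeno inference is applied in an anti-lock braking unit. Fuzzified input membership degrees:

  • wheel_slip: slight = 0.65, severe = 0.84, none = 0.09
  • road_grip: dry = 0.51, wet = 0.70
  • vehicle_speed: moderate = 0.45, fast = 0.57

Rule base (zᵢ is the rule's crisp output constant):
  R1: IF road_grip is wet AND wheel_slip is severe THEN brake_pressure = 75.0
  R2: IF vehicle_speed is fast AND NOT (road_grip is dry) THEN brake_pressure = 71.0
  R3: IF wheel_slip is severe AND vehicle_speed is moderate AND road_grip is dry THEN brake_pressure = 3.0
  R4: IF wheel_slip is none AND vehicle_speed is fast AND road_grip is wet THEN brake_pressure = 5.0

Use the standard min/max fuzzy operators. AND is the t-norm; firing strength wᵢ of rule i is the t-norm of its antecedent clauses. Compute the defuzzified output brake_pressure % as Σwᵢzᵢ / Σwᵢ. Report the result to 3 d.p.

51.497

R1 (z=75.0): wet=0.70, severe=0.84; AND[min(a, b)] → w = 0.70
R2 (z=71.0): fast=0.57, ¬dry=1−0.51=0.49; AND[min(a, b)] → w = 0.49
R3 (z=3.0): severe=0.84, moderate=0.45, dry=0.51; AND[min(a, b)] → w = 0.45
R4 (z=5.0): none=0.09, fast=0.57, wet=0.70; AND[min(a, b)] → w = 0.09
Weighted average = (0.70·75.0 + 0.49·71.0 + 0.45·3.0 + 0.09·5.0) / (0.70 + 0.49 + 0.45 + 0.09)
  = 89.0900 / 1.7300 = 51.497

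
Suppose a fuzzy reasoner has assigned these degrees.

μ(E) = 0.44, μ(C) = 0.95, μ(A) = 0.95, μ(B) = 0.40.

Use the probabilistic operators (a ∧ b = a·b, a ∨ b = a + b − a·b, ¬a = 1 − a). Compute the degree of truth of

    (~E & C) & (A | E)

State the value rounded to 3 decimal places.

0.517

~E = 1 − 0.4400 = 0.5600
~E & C = a·b on (0.5600, 0.9500) = 0.5320
A | E = a + b − a·b on (0.9500, 0.4400) = 0.9720
(~E & C) & (A | E) = a·b on (0.5320, 0.9720) = 0.5171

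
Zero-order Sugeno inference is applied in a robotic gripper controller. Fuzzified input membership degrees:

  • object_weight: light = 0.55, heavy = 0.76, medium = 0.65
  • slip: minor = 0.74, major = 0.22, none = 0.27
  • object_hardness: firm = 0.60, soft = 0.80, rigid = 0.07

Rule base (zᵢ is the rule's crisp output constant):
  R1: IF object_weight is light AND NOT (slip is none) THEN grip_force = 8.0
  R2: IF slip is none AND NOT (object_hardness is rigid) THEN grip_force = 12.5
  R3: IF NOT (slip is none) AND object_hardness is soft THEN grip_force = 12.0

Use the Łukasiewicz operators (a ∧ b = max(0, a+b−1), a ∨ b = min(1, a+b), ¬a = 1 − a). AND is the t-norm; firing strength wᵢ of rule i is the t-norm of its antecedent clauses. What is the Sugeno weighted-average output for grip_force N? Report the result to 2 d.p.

R1 (z=8.0): light=0.55, ¬none=1−0.27=0.73; AND[max(0, a+b−1)] → w = 0.28
R2 (z=12.5): none=0.27, ¬rigid=1−0.07=0.93; AND[max(0, a+b−1)] → w = 0.20
R3 (z=12.0): ¬none=1−0.27=0.73, soft=0.80; AND[max(0, a+b−1)] → w = 0.53
Weighted average = (0.28·8.0 + 0.20·12.5 + 0.53·12.0) / (0.28 + 0.20 + 0.53)
  = 11.1000 / 1.0100 = 10.99

10.99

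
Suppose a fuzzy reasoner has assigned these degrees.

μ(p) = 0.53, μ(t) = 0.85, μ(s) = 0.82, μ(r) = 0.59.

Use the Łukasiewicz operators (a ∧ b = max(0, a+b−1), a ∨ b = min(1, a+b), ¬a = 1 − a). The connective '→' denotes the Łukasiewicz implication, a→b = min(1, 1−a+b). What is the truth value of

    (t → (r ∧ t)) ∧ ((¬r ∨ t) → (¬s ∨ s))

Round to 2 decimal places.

r ∧ t = max(0, a+b−1) on (0.59, 0.85) = 0.44
t → (r ∧ t)  [Łukasiewicz: min(1, 1−a+b)] with a=0.85, b=0.44 → 0.59
¬r = 1 − 0.59 = 0.41
¬r ∨ t = min(1, a+b) on (0.41, 0.85) = 1.00
¬s = 1 − 0.82 = 0.18
¬s ∨ s = min(1, a+b) on (0.18, 0.82) = 1.00
(¬r ∨ t) → (¬s ∨ s)  [Łukasiewicz: min(1, 1−a+b)] with a=1.00, b=1.00 → 1.00
(t → (r ∧ t)) ∧ ((¬r ∨ t) → (¬s ∨ s)) = max(0, a+b−1) on (0.59, 1.00) = 0.59

0.59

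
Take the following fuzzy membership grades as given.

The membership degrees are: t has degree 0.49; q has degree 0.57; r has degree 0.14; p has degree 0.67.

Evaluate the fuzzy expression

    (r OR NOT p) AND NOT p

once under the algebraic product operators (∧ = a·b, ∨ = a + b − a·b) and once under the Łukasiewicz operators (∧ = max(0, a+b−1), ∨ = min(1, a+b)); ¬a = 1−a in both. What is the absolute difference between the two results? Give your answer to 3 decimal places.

0.140

Under algebraic product:
  NOT p = 1 − 0.6700 = 0.3300
  r OR NOT p = a + b − a·b on (0.1400, 0.3300) = 0.4238
  NOT p = 1 − 0.6700 = 0.3300
  (r OR NOT p) AND NOT p = a·b on (0.4238, 0.3300) = 0.1399
  → value = 0.1399
Under Łukasiewicz:
  NOT p = 1 − 0.67 = 0.33
  r OR NOT p = min(1, a+b) on (0.14, 0.33) = 0.47
  NOT p = 1 − 0.67 = 0.33
  (r OR NOT p) AND NOT p = max(0, a+b−1) on (0.47, 0.33) = 0.00
  → value = 0.0000
|0.1399 − 0.0000| = 0.140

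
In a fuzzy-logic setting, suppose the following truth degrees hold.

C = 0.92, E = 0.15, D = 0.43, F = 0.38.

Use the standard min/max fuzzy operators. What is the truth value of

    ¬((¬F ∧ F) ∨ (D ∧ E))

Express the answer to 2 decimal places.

¬F = 1 − 0.38 = 0.62
¬F ∧ F = min(a, b) on (0.62, 0.38) = 0.38
D ∧ E = min(a, b) on (0.43, 0.15) = 0.15
(¬F ∧ F) ∨ (D ∧ E) = max(a, b) on (0.38, 0.15) = 0.38
¬((¬F ∧ F) ∨ (D ∧ E)) = 1 − 0.38 = 0.62

0.62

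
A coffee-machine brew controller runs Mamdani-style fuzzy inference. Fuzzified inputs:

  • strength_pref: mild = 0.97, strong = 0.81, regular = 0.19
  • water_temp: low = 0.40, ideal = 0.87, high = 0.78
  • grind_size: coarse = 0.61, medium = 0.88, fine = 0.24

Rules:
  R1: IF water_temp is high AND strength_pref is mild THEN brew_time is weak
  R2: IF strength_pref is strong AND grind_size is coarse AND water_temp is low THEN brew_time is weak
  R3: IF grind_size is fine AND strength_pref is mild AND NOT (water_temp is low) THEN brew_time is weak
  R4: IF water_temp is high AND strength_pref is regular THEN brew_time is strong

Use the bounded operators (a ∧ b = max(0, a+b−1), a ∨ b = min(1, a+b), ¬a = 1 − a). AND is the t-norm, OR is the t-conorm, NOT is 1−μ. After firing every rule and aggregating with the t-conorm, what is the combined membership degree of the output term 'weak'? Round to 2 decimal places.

R1: high=0.78, mild=0.97; AND[max(0, a+b−1)] → w = 0.75
R2: strong=0.81, coarse=0.61, low=0.40; AND[max(0, a+b−1)] → w = 0.00
R3: fine=0.24, mild=0.97, ¬low=1−0.40=0.60; AND[max(0, a+b−1)] → w = 0.00
R4: high=0.78, regular=0.19; AND[max(0, a+b−1)] → w = 0.00
Rules with consequent 'weak': {R1, R2, R3} → strengths 0.75, 0.00, 0.00
Aggregate via t-conorm [min(1, a+b)]: 0.75

0.75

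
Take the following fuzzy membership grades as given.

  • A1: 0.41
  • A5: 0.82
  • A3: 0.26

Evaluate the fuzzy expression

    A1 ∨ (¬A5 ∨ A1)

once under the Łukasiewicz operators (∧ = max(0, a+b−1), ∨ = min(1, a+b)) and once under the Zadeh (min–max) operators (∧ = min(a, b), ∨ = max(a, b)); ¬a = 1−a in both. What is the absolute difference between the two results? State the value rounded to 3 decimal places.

Under Łukasiewicz:
  ¬A5 = 1 − 0.82 = 0.18
  ¬A5 ∨ A1 = min(1, a+b) on (0.18, 0.41) = 0.59
  A1 ∨ (¬A5 ∨ A1) = min(1, a+b) on (0.41, 0.59) = 1.00
  → value = 1.0000
Under Zadeh (min–max):
  ¬A5 = 1 − 0.82 = 0.18
  ¬A5 ∨ A1 = max(a, b) on (0.18, 0.41) = 0.41
  A1 ∨ (¬A5 ∨ A1) = max(a, b) on (0.41, 0.41) = 0.41
  → value = 0.4100
|1.0000 − 0.4100| = 0.590

0.590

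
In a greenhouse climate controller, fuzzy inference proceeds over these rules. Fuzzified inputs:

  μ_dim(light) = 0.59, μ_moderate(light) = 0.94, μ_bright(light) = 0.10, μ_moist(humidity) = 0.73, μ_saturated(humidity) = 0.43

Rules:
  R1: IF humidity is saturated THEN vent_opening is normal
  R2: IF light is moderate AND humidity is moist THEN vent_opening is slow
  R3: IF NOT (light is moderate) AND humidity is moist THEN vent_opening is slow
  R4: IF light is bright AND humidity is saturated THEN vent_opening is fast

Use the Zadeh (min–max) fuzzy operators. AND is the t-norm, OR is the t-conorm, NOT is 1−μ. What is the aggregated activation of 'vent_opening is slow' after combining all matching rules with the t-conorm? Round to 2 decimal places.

R1: saturated=0.43 → w = 0.43
R2: moderate=0.94, moist=0.73; AND[min(a, b)] → w = 0.73
R3: ¬moderate=1−0.94=0.06, moist=0.73; AND[min(a, b)] → w = 0.06
R4: bright=0.10, saturated=0.43; AND[min(a, b)] → w = 0.10
Rules with consequent 'slow': {R2, R3} → strengths 0.73, 0.06
Aggregate via t-conorm [max(a, b)]: 0.73

0.73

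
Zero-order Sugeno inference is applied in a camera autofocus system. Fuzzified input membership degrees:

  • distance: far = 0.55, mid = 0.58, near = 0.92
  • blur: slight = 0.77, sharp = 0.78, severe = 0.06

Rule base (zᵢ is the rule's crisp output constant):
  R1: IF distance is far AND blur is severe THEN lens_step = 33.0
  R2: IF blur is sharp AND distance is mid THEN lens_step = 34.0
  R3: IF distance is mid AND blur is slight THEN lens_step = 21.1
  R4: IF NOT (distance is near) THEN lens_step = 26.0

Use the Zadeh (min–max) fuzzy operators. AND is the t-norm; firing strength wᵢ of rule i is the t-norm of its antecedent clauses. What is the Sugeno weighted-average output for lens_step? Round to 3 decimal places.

27.706

R1 (z=33.0): far=0.55, severe=0.06; AND[min(a, b)] → w = 0.06
R2 (z=34.0): sharp=0.78, mid=0.58; AND[min(a, b)] → w = 0.58
R3 (z=21.1): mid=0.58, slight=0.77; AND[min(a, b)] → w = 0.58
R4 (z=26.0): ¬near=1−0.92=0.08 → w = 0.08
Weighted average = (0.06·33.0 + 0.58·34.0 + 0.58·21.1 + 0.08·26.0) / (0.06 + 0.58 + 0.58 + 0.08)
  = 36.0180 / 1.3000 = 27.706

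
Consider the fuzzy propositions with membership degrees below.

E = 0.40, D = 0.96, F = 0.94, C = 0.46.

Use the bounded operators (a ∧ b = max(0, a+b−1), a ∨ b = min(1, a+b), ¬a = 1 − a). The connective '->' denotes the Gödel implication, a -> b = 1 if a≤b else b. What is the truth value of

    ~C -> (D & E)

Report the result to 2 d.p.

~C = 1 − 0.46 = 0.54
D & E = max(0, a+b−1) on (0.96, 0.40) = 0.36
~C -> (D & E)  [Gödel: 1 if a≤b else b] with a=0.54, b=0.36 → 0.36

0.36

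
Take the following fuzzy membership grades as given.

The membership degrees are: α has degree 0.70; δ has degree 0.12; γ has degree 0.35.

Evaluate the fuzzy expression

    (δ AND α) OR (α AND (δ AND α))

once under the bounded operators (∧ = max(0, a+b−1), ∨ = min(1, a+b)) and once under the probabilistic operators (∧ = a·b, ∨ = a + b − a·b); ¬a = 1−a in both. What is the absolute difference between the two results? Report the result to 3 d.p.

0.138

Under bounded:
  δ AND α = max(0, a+b−1) on (0.12, 0.70) = 0.00
  δ AND α = max(0, a+b−1) on (0.12, 0.70) = 0.00
  α AND (δ AND α) = max(0, a+b−1) on (0.70, 0.00) = 0.00
  (δ AND α) OR (α AND (δ AND α)) = min(1, a+b) on (0.00, 0.00) = 0.00
  → value = 0.0000
Under probabilistic:
  δ AND α = a·b on (0.1200, 0.7000) = 0.0840
  δ AND α = a·b on (0.1200, 0.7000) = 0.0840
  α AND (δ AND α) = a·b on (0.7000, 0.0840) = 0.0588
  (δ AND α) OR (α AND (δ AND α)) = a + b − a·b on (0.0840, 0.0588) = 0.1379
  → value = 0.1379
|0.0000 − 0.1379| = 0.138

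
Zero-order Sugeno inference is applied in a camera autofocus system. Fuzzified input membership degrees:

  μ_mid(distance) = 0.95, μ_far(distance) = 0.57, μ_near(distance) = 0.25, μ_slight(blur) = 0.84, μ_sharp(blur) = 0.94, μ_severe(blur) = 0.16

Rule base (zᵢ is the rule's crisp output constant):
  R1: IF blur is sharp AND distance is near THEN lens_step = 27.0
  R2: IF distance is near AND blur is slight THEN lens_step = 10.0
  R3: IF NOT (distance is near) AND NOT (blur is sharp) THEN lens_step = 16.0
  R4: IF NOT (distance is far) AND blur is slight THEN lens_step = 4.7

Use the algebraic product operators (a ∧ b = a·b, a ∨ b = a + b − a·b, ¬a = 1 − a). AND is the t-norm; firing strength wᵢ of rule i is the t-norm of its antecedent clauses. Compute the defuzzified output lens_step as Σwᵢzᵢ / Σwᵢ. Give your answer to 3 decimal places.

12.762

R1 (z=27.0): sharp=0.94, near=0.25; AND[a·b] → w = 0.2350
R2 (z=10.0): near=0.25, slight=0.84; AND[a·b] → w = 0.2100
R3 (z=16.0): ¬near=1−0.25=0.75, ¬sharp=1−0.94=0.06; AND[a·b] → w = 0.0450
R4 (z=4.7): ¬far=1−0.57=0.43, slight=0.84; AND[a·b] → w = 0.3612
Weighted average = (0.2350·27.0 + 0.2100·10.0 + 0.0450·16.0 + 0.3612·4.7) / (0.2350 + 0.2100 + 0.0450 + 0.3612)
  = 10.8626 / 0.8512 = 12.762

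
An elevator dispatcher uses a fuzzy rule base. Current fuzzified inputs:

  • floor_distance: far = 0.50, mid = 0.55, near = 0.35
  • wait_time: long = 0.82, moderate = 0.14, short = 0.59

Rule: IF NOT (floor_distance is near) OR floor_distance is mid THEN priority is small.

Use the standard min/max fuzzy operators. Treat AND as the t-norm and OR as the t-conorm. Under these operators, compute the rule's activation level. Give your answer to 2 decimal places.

firing strength: ¬near=1−0.35=0.65, mid=0.55; OR[max(a, b)] → w = 0.65

0.65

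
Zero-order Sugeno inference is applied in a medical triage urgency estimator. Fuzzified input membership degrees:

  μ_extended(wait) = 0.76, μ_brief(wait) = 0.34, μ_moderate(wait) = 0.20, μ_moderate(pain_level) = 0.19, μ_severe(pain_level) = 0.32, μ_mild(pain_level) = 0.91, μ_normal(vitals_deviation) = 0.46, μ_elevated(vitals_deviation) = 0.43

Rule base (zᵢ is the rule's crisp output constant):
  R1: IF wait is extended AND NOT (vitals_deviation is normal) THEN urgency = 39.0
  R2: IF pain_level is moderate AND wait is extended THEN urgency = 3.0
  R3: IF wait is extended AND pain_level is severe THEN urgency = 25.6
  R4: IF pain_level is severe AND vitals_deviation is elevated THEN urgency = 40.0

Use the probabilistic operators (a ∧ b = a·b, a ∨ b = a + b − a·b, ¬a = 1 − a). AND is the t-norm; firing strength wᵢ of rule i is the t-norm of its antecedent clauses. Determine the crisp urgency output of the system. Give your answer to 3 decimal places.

30.108

R1 (z=39.0): extended=0.76, ¬normal=1−0.46=0.54; AND[a·b] → w = 0.4104
R2 (z=3.0): moderate=0.19, extended=0.76; AND[a·b] → w = 0.1444
R3 (z=25.6): extended=0.76, severe=0.32; AND[a·b] → w = 0.2432
R4 (z=40.0): severe=0.32, elevated=0.43; AND[a·b] → w = 0.1376
Weighted average = (0.4104·39.0 + 0.1444·3.0 + 0.2432·25.6 + 0.1376·40.0) / (0.4104 + 0.1444 + 0.2432 + 0.1376)
  = 28.1687 / 0.9356 = 30.108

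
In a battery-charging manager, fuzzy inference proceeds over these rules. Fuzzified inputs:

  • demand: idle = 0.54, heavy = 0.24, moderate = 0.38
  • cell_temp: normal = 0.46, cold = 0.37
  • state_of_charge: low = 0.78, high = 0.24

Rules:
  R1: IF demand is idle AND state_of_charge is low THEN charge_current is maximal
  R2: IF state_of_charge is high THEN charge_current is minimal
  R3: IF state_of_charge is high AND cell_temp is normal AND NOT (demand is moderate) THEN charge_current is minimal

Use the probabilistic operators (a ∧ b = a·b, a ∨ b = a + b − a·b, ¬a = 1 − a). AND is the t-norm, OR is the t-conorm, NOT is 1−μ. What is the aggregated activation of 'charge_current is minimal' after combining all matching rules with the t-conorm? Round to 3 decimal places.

R1: idle=0.54, low=0.78; AND[a·b] → w = 0.4212
R2: high=0.24 → w = 0.2400
R3: high=0.24, normal=0.46, ¬moderate=1−0.38=0.62; AND[a·b] → w = 0.0684
Rules with consequent 'minimal': {R2, R3} → strengths 0.2400, 0.0684
Aggregate via t-conorm [a + b − a·b]: 0.2920

0.292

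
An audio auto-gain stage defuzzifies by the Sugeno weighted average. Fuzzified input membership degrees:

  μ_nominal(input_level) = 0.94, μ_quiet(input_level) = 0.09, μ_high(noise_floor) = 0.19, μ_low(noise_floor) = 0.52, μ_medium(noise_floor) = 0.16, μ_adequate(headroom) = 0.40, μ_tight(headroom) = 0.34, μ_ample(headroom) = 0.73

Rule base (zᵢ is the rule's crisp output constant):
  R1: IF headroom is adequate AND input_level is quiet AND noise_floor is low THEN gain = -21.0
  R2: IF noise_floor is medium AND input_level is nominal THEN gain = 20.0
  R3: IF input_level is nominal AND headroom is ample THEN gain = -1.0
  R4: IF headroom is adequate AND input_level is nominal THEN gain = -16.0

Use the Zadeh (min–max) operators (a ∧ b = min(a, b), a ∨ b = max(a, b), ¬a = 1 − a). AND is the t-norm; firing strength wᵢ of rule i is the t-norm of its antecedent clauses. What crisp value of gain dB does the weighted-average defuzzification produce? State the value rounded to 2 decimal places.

R1 (z=-21.0): adequate=0.40, quiet=0.09, low=0.52; AND[min(a, b)] → w = 0.09
R2 (z=20.0): medium=0.16, nominal=0.94; AND[min(a, b)] → w = 0.16
R3 (z=-1.0): nominal=0.94, ample=0.73; AND[min(a, b)] → w = 0.73
R4 (z=-16.0): adequate=0.40, nominal=0.94; AND[min(a, b)] → w = 0.40
Weighted average = (0.09·-21.0 + 0.16·20.0 + 0.73·-1.0 + 0.40·-16.0) / (0.09 + 0.16 + 0.73 + 0.40)
  = -5.8200 / 1.3800 = -4.22

-4.22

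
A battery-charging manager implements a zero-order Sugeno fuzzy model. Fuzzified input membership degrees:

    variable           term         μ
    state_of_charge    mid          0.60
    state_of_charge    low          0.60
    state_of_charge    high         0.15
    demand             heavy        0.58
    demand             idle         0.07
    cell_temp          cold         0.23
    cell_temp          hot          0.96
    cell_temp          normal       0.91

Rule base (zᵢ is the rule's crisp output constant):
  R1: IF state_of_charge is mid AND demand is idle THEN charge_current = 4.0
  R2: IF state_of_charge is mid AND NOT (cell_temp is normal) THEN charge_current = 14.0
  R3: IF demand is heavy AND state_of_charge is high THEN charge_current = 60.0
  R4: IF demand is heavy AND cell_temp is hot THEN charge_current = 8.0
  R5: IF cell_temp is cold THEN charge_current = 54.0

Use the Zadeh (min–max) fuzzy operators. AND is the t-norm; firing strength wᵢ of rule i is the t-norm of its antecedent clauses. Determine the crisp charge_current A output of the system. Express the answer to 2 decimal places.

24.64

R1 (z=4.0): mid=0.60, idle=0.07; AND[min(a, b)] → w = 0.07
R2 (z=14.0): mid=0.60, ¬normal=1−0.91=0.09; AND[min(a, b)] → w = 0.09
R3 (z=60.0): heavy=0.58, high=0.15; AND[min(a, b)] → w = 0.15
R4 (z=8.0): heavy=0.58, hot=0.96; AND[min(a, b)] → w = 0.58
R5 (z=54.0): cold=0.23 → w = 0.23
Weighted average = (0.07·4.0 + 0.09·14.0 + 0.15·60.0 + 0.58·8.0 + 0.23·54.0) / (0.07 + 0.09 + 0.15 + 0.58 + 0.23)
  = 27.6000 / 1.1200 = 24.64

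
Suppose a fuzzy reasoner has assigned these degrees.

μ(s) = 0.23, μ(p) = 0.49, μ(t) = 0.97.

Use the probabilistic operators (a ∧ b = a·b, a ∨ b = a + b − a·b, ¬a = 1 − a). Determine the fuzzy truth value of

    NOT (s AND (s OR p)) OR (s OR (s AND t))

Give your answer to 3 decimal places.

0.916

s OR p = a + b − a·b on (0.2300, 0.4900) = 0.6073
s AND (s OR p) = a·b on (0.2300, 0.6073) = 0.1397
NOT (s AND (s OR p)) = 1 − 0.1397 = 0.8603
s AND t = a·b on (0.2300, 0.9700) = 0.2231
s OR (s AND t) = a + b − a·b on (0.2300, 0.2231) = 0.4018
NOT (s AND (s OR p)) OR (s OR (s AND t)) = a + b − a·b on (0.8603, 0.4018) = 0.9164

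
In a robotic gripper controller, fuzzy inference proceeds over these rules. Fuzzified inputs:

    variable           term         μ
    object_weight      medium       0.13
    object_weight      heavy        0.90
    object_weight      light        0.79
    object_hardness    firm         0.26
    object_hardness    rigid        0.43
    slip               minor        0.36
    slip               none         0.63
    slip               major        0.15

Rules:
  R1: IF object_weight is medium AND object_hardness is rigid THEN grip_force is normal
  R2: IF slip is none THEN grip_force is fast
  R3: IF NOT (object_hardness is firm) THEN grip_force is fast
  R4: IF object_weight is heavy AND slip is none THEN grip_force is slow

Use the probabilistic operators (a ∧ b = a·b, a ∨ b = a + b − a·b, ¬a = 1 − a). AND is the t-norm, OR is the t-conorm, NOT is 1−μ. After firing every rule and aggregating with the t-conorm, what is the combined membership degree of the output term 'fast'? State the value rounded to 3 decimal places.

R1: medium=0.13, rigid=0.43; AND[a·b] → w = 0.0559
R2: none=0.63 → w = 0.6300
R3: ¬firm=1−0.26=0.74 → w = 0.7400
R4: heavy=0.90, none=0.63; AND[a·b] → w = 0.5670
Rules with consequent 'fast': {R2, R3} → strengths 0.6300, 0.7400
Aggregate via t-conorm [a + b − a·b]: 0.9038

0.904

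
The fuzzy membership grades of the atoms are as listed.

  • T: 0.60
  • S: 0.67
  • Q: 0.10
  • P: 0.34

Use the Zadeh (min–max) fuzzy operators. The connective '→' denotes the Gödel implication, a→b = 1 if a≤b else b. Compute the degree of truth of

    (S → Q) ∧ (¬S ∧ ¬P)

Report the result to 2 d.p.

S → Q  [Gödel: 1 if a≤b else b] with a=0.67, b=0.10 → 0.10
¬S = 1 − 0.67 = 0.33
¬P = 1 − 0.34 = 0.66
¬S ∧ ¬P = min(a, b) on (0.33, 0.66) = 0.33
(S → Q) ∧ (¬S ∧ ¬P) = min(a, b) on (0.10, 0.33) = 0.10

0.10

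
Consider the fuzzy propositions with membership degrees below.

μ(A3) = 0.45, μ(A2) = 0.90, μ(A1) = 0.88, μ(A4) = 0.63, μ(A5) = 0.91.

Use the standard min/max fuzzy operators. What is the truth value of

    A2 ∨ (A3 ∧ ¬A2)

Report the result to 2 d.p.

¬A2 = 1 − 0.90 = 0.10
A3 ∧ ¬A2 = min(a, b) on (0.45, 0.10) = 0.10
A2 ∨ (A3 ∧ ¬A2) = max(a, b) on (0.90, 0.10) = 0.90

0.90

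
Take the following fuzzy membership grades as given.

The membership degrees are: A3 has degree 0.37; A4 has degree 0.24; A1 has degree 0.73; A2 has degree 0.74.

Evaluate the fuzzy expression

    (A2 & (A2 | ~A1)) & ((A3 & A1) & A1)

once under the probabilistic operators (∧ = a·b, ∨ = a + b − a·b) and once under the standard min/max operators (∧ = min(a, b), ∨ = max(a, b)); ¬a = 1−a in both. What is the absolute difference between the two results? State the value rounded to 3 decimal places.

Under probabilistic:
  ~A1 = 1 − 0.7300 = 0.2700
  A2 | ~A1 = a + b − a·b on (0.7400, 0.2700) = 0.8102
  A2 & (A2 | ~A1) = a·b on (0.7400, 0.8102) = 0.5995
  A3 & A1 = a·b on (0.3700, 0.7300) = 0.2701
  (A3 & A1) & A1 = a·b on (0.2701, 0.7300) = 0.1972
  (A2 & (A2 | ~A1)) & ((A3 & A1) & A1) = a·b on (0.5995, 0.1972) = 0.1182
  → value = 0.1182
Under standard min/max:
  ~A1 = 1 − 0.73 = 0.27
  A2 | ~A1 = max(a, b) on (0.74, 0.27) = 0.74
  A2 & (A2 | ~A1) = min(a, b) on (0.74, 0.74) = 0.74
  A3 & A1 = min(a, b) on (0.37, 0.73) = 0.37
  (A3 & A1) & A1 = min(a, b) on (0.37, 0.73) = 0.37
  (A2 & (A2 | ~A1)) & ((A3 & A1) & A1) = min(a, b) on (0.74, 0.37) = 0.37
  → value = 0.3700
|0.1182 − 0.3700| = 0.252

0.252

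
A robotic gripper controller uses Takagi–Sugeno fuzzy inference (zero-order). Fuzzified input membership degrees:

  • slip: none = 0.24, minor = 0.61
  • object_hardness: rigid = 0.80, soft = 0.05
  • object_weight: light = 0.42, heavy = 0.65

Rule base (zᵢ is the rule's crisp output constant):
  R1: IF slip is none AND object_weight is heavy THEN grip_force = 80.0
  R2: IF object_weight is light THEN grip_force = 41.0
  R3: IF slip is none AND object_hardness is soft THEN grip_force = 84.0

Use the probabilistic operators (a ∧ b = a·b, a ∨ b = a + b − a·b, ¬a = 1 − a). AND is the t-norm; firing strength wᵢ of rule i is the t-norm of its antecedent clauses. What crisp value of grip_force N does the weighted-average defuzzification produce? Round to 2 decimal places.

R1 (z=80.0): none=0.24, heavy=0.65; AND[a·b] → w = 0.1560
R2 (z=41.0): light=0.42 → w = 0.4200
R3 (z=84.0): none=0.24, soft=0.05; AND[a·b] → w = 0.0120
Weighted average = (0.1560·80.0 + 0.4200·41.0 + 0.0120·84.0) / (0.1560 + 0.4200 + 0.0120)
  = 30.7080 / 0.5880 = 52.22

52.22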